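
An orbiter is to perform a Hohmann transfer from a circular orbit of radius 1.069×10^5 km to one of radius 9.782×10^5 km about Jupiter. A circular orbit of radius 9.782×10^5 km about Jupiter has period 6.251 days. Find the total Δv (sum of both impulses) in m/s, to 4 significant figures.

Δv = 18130 m/s

From Kepler's third law T² = 4π²r³/μ at r = 9.782×10^5 km, T = 6.251 days = 6.251 × 86400 s = 5.400864×10^5 s: μ = 4π²r³/T² = 1.26682×10^8 km³/s².
The Hohmann ellipse has a_t = (r₁ + r₂)/2 = 5.4255×10^5 km.
Circular speed at r₁: v₁ = √(μ/r₁) = √(1.26682×10^8/1.069×10^5) = 34.42 km/s.
Transfer-orbit speed at r₁ (v² = μ(2/r − 1/a)): v_p = √[μ(2/r₁ − 1/a_t)] = 46.22 km/s.
First burn Δv₁ = |v_p − v₁| = 11.80 km/s.
At r₂, v₂ = √(μ/r₂) = 11.38 km/s.
Transfer-orbit speed at r₂: v_a = √[μ(2/r₂ − 1/a_t)] = 5.051 km/s.
Second burn Δv₂ = |v₂ − v_a| = 6.329 km/s.
Total Δv = Δv₁ + Δv₂ = 18.13 km/s.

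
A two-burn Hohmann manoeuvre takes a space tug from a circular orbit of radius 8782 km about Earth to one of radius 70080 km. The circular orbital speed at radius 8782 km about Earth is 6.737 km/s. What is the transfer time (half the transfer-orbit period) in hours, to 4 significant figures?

t = 10.82 hours

From the circular-orbit relation v² = μ/r at r = 8782 km: μ = v²r = (6.737)² × 8782 = 3.98590×10^5 km³/s².
The Hohmann ellipse has a_t = (r₁ + r₂)/2 = 39431 km.
By Kepler's third law the transfer-orbit period is T = 2π√(a_t³/μ), so t = T/2 = 38960 s.
Converting: 38960 s ÷ 3600 s/hour = 10.82 hours.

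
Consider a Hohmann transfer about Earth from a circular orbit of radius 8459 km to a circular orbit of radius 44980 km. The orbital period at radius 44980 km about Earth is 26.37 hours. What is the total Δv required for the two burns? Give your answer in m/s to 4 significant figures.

Δv = 3344 m/s

From Kepler's third law T² = 4π²r³/μ at r = 44980 km, T = 26.37 hours = 26.37 × 3600 s = 94932 s: μ = 4π²r³/T² = 3.98651×10^5 km³/s².
The Hohmann ellipse has a_t = (r₁ + r₂)/2 = 26719.5 km.
At r₁ the circular-orbit speed is v₁ = √(μ/r₁) = 6.865 km/s.
Transfer-orbit speed at r₁ (v² = μ(2/r − 1/a)): v_p = √[μ(2/r₁ − 1/a_t)] = 8.907 km/s.
First burn Δv₁ = |v_p − v₁| = 2.042 km/s.
Circular speed at r₂: v₂ = √(μ/r₂) = 2.977 km/s.
Transfer-orbit speed at r₂: v_a = √[μ(2/r₂ − 1/a_t)] = 1.675 km/s.
Second burn Δv₂ = |v₂ − v_a| = 1.302 km/s.
Δv = Δv₁ + Δv₂ = 2.042 + 1.302 = 3.344 km/s.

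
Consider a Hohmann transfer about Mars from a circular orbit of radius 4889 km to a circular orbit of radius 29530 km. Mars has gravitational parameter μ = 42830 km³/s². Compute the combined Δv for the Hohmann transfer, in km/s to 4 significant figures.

Δv = 1.480 km/s

Transfer-ellipse semi-major axis a_t = (r₁ + r₂)/2 = (4889 + 29530)/2 = 17209.5 km.
At r₁ the circular-orbit speed is v₁ = √(μ/r₁) = 2.9598 km/s.
On the transfer ellipse at r₁, v² = μ(2/r − 1/a) gives v_p = √[μ(2/r₁ − 1/a_t)] = 3.8771 km/s.
First burn Δv₁ = |v_p − v₁| = 0.9173 km/s.
Circular speed at r₂: v₂ = √(μ/r₂) = 1.2043 km/s.
Transfer-orbit speed at r₂: v_a = √[μ(2/r₂ − 1/a_t)] = 0.64190 km/s.
Second burn Δv₂ = |v₂ − v_a| = 0.5624 km/s.
Δv = Δv₁ + Δv₂ = 0.9173 + 0.5624 = 1.480 km/s.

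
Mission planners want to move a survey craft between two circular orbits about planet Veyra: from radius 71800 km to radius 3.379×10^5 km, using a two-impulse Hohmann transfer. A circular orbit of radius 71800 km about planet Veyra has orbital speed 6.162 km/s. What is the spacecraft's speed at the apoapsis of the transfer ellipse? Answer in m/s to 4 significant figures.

From the circular-orbit relation v² = μ/r at r = 71800 km: μ = v²r = (6.162)² × 71800 = 2.72626×10^6 km³/s².
Semi-major axis of the transfer orbit: a_t = (71800 + 3.379×10^5)/2 = 2.0485×10^5 km.
At apoapsis, r = 3.379×10^5 km.
Vis-viva: v = √[μ(2/r − 1/a_t)] = √[2.72626×10^6 × (2/3.379×10^5 − 1/2.0485×10^5)] = 1.682 km/s.

v = 1682 m/s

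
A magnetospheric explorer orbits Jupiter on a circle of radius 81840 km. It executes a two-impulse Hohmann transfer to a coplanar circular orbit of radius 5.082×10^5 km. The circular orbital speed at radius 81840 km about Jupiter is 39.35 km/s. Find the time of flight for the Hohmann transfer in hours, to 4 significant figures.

t = 12.42 hours

From the circular-orbit relation v² = μ/r at r = 81840 km: μ = v²r = (39.35)² × 81840 = 1.26723×10^8 km³/s².
Semi-major axis of the transfer orbit: a_t = (81840 + 5.082×10^5)/2 = 2.9502×10^5 km.
Transfer time t = π√(a_t³/μ) = π√((2.9502×10^5)³ / 1.26723×10^8) = 44720 s.
Converting: 44720 s ÷ 3600 s/hour = 12.42 hours.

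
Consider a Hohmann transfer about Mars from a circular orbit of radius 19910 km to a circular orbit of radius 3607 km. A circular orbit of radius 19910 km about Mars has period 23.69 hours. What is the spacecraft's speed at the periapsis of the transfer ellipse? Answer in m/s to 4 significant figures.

v = 4484 m/s

From Kepler's third law T² = 4π²r³/μ at r = 19910 km, T = 23.69 hours = 23.69 × 3600 s = 85284 s: μ = 4π²r³/T² = 42838.9 km³/s².
The Hohmann ellipse has a_t = (r₁ + r₂)/2 = 11758.5 km.
At periapsis, r = 3607 km.
Applying v² = μ(2/r − 1/a_t): v = 4.484 km/s.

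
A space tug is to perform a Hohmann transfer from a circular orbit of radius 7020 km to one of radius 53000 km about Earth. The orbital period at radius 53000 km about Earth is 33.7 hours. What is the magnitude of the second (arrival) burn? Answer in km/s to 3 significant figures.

From Kepler's third law T² = 4π²r³/μ at r = 53000 km, T = 33.7 hours = 33.7 × 3600 s = 1.2132×10^5 s: μ = 4π²r³/T² = 3.99321×10^5 km³/s².
The Hohmann ellipse has a_t = (r₁ + r₂)/2 = 30010 km.
On the circular orbit at r = 53000 km, v_c = √(μ/r) = 2.745 km/s.
Vis-viva on the transfer ellipse at r = 53000 km gives v_t = √[μ(2/r − 1/a_t)] = 1.328 km/s.
Δv₂ = |v_t − v_c| = |1.328 − 2.745| = 1.417 km/s.

Δv₂ = 1.42 km/s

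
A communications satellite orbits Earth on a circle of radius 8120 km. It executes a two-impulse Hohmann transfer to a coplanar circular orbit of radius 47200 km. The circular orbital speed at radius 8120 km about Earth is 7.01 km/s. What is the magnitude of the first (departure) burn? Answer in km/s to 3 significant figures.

From the circular-orbit relation v² = μ/r at r = 8120 km: μ = v²r = (7.01)² × 8120 = 3.99018×10^5 km³/s².
Transfer-ellipse semi-major axis a_t = (r₁ + r₂)/2 = (8120 + 47200)/2 = 27660 km.
On the circular orbit at r = 8120 km, v_c = √(μ/r) = 7.010 km/s.
Transfer-orbit speed at the same r (vis-viva, a = a_t): v_t = √[μ(2/r − 1/a_t)] = 9.157 km/s.
Δv₁ = |v_t − v_c| = |9.157 − 7.010| = 2.147 km/s.

Δv₁ = 2.15 km/s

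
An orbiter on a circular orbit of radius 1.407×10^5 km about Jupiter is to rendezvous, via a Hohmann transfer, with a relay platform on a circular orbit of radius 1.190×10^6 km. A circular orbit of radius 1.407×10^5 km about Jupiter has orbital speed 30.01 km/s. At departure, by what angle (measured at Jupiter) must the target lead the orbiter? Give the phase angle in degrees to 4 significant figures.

From the circular-orbit relation v² = μ/r at r = 1.407×10^5 km: μ = v²r = (30.01)² × 1.407×10^5 = 1.26714×10^8 km³/s².
Transfer-ellipse semi-major axis a_t = (r₁ + r₂)/2 = (1.407×10^5 + 1.190×10^6)/2 = 6.6535×10^5 km.
The half-period of the transfer ellipse is t = π√(a_t³/μ) = 1.514649×10^5 s.
The target's mean motion on its circular orbit is ω₂ = √(μ/r₂³) = 8.671468×10^-6 rad/s.
Angle swept by the target during transfer: ω₂·t = 1.313423 rad = 75.254°.
The orbiter traverses 180° on the transfer ellipse, so the target must lead by 180° − 75.254° = 104.7°.

φ = 104.7°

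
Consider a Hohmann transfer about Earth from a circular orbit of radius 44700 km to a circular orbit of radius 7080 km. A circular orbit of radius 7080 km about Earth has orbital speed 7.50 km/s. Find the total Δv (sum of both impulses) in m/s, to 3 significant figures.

From the circular-orbit relation v² = μ/r at r = 7080 km: μ = v²r = (7.50)² × 7080 = 3.98250×10^5 km³/s².
Transfer-ellipse semi-major axis a_t = (r₁ + r₂)/2 = (44700 + 7080)/2 = 25890 km.
Circular speed at r₁: v₁ = √(μ/r₁) = √(3.98250×10^5/44700) = 2.985 km/s.
On the transfer ellipse at r₁, v² = μ(2/r − 1/a) gives v_a = √[μ(2/r₁ − 1/a_t)] = 1.561 km/s.
First burn Δv₁ = |v_a − v₁| = 1.424 km/s.
At r₂, v₂ = √(μ/r₂) = 7.500 km/s.
Transfer-orbit speed at r₂: v_p = √[μ(2/r₂ − 1/a_t)] = 9.855 km/s.
Second burn Δv₂ = |v₂ − v_p| = 2.355 km/s.
Δv = Δv₁ + Δv₂ = 1.424 + 2.355 = 3.779 km/s.

Δv = 3780 m/s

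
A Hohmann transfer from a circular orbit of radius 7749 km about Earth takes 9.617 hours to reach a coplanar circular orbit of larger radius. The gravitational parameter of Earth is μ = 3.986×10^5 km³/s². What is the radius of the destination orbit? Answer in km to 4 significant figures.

Transfer time t = 9.617 hours = 34621.2 s, and t = π√(a_t³/μ).
So a_t = (μ t²/π²)^(1/3) = (3.986×10^5 × (34621.2)² / π²)^(1/3) = 36445 km.
Since a_t = (r₁ + r₂)/2, r₂ = 2a_t − r₁ = 2×36445 − 7749 = 65141 km.

r₂ = 65140 km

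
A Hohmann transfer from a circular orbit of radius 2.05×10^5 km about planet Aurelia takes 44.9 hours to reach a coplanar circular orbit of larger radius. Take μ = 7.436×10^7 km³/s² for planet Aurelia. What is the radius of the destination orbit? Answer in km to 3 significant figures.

r₂ = 9.58×10^5 km

Transfer time t = 44.9 hours = 1.6164×10^5 s, and t = π√(a_t³/μ).
So a_t = (μ t²/π²)^(1/3) = (7.436×10^7 × (1.6164×10^5)² / π²)^(1/3) = 5.8172×10^5 km.
Since a_t = (r₁ + r₂)/2, r₂ = 2a_t − r₁ = 2×5.8172×10^5 − 2.050×10^5 = 9.5844×10^5 km.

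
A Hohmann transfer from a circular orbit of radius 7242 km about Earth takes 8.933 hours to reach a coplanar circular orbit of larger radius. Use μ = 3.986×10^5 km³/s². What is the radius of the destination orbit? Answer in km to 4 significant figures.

Transfer time t = 8.933 hours = 32158.8 s, and t = π√(a_t³/μ).
So a_t = (μ t²/π²)^(1/3) = (3.986×10^5 × (32158.8)² / π²)^(1/3) = 34696 km.
Since a_t = (r₁ + r₂)/2, r₂ = 2a_t − r₁ = 2×34696 − 7242 = 62150 km.

r₂ = 62150 km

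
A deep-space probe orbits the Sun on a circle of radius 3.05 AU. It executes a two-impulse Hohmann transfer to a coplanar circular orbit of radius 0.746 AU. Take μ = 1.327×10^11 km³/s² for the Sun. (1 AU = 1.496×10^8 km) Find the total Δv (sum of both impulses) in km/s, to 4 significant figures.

In km: r₁ = 3.05 × 1.496×10^8 = 4.5628×10^8 km; r₂ = 0.746 × 1.496×10^8 = 1.116016×10^8 km.
Semi-major axis of the transfer orbit: a_t = (4.5628×10^8 + 1.116016×10^8)/2 = 2.839408×10^8 km.
Circular speed at r₁: v₁ = √(μ/r₁) = √(1.327×10^11/4.5628×10^8) = 17.054 km/s.
Transfer-orbit speed at r₁ (vis-viva equation): v_a = √[μ(2/r₁ − 1/a_t)] = 10.692 km/s.
First burn Δv₁ = |v_a − v₁| = 6.362 km/s.
Circular speed at r₂: v₂ = √(μ/r₂) = 34.48 km/s.
Transfer-orbit speed at r₂: v_p = √[μ(2/r₂ − 1/a_t)] = 43.71 km/s.
Second burn Δv₂ = |v₂ − v_p| = 9.230 km/s.
Δv = Δv₁ + Δv₂ = 6.362 + 9.230 = 15.59 km/s.

Δv = 15.59 km/s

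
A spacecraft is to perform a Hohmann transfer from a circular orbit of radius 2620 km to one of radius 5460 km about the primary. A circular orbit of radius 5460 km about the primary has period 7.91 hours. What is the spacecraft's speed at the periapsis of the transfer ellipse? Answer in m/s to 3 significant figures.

v = 2020 m/s

From Kepler's third law T² = 4π²r³/μ at r = 5460 km, T = 7.91 hours = 7.91 × 3600 s = 28476 s: μ = 4π²r³/T² = 7924.64 km³/s².
Transfer-ellipse semi-major axis a_t = (r₁ + r₂)/2 = (2620 + 5460)/2 = 4040 km.
At periapsis, r = 2620 km.
Vis-viva: v = √[μ(2/r − 1/a_t)] = √[7924.64 × (2/2620 − 1/4040)] = 2.022 km/s.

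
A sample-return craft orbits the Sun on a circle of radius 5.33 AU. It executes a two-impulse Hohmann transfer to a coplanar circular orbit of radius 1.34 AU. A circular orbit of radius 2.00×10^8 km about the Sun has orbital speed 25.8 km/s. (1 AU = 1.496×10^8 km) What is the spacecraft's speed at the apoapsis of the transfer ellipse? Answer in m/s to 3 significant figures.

v = 8190 m/s

From the circular-orbit relation v² = μ/r at r = 2.00×10^8 km: μ = v²r = (25.8)² × 2.00×10^8 = 1.33128×10^11 km³/s².
In km: r₁ = 5.33 × 1.496×10^8 = 7.97368×10^8 km; r₂ = 1.34 × 1.496×10^8 = 2.00464×10^8 km.
Transfer-ellipse semi-major axis a_t = (r₁ + r₂)/2 = (7.97368×10^8 + 2.00464×10^8)/2 = 4.98916×10^8 km.
The apoapsis of the transfer ellipse is at r = 7.97368×10^8 km.
From the vis-viva equation, v = √[μ(2/r − 1/a_t)] = 8.190 km/s.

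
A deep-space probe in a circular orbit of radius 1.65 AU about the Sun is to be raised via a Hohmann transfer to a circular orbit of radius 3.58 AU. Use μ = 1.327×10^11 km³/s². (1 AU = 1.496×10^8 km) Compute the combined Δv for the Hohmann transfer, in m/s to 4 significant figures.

In km: r₁ = 1.65 × 1.496×10^8 = 2.4684×10^8 km; r₂ = 3.58 × 1.496×10^8 = 5.35568×10^8 km.
The Hohmann ellipse has a_t = (r₁ + r₂)/2 = 3.91204×10^8 km.
Circular speed at r₁: v₁ = √(μ/r₁) = √(1.327×10^11/2.4684×10^8) = 23.186 km/s.
Transfer-orbit speed at r₁ (v² = μ(2/r − 1/a)): v_p = √[μ(2/r₁ − 1/a_t)] = 27.129 km/s.
First burn Δv₁ = |v_p − v₁| = 3.943 km/s.
At r₂, v₂ = √(μ/r₂) = 15.741 km/s.
Transfer-orbit speed at r₂: v_a = √[μ(2/r₂ − 1/a_t)] = 12.504 km/s.
Second burn Δv₂ = |v₂ − v_a| = 3.237 km/s.
Δv = Δv₁ + Δv₂ = 3.943 + 3.237 = 7.180 km/s.

Δv = 7180 m/s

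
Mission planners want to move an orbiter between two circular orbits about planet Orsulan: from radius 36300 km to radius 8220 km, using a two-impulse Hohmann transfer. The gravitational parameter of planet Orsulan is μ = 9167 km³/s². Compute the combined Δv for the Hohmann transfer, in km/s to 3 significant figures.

Δv = 0.490 km/s

Transfer-ellipse semi-major axis a_t = (r₁ + r₂)/2 = (36300 + 8220)/2 = 22260 km.
At r₁ the circular-orbit speed is v₁ = √(μ/r₁) = 0.502528 km/s.
On the transfer ellipse at r₁, vis-viva equation gives v_a = √[μ(2/r₁ − 1/a_t)] = 0.305375 km/s.
First burn Δv₁ = |v_a − v₁| = 0.1972 km/s.
Circular speed at r₂: v₂ = √(μ/r₂) = 1.05603 km/s.
Transfer-orbit speed at r₂: v_p = √[μ(2/r₂ − 1/a_t)] = 1.34855 km/s.
Second burn Δv₂ = |v₂ − v_p| = 0.2925 km/s.
Δv = Δv₁ + Δv₂ = 0.1972 + 0.2925 = 0.4897 km/s.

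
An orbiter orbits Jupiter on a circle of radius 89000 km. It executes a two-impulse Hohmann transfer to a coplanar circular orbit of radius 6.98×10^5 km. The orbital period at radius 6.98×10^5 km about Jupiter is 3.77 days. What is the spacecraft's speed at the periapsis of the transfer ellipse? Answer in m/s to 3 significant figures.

From Kepler's third law T² = 4π²r³/μ at r = 6.98×10^5 km, T = 3.77 days = 3.77 × 86400 s = 3.25728×10^5 s: μ = 4π²r³/T² = 1.26537×10^8 km³/s².
Semi-major axis of the transfer orbit: a_t = (89000 + 6.980×10^5)/2 = 3.935×10^5 km.
At periapsis, r = 89000 km.
Vis-viva: v = √[μ(2/r − 1/a_t)] = √[1.26537×10^8 × (2/89000 − 1/3.935×10^5)] = 50.22 km/s.

v = 50200 m/s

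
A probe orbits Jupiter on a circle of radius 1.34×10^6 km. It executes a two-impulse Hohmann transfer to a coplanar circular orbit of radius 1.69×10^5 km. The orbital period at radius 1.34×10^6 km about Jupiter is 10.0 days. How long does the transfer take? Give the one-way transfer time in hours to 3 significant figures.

From Kepler's third law T² = 4π²r³/μ at r = 1.34×10^6 km, T = 10.0 days = 10.0 × 86400 s = 8.640×10^5 s: μ = 4π²r³/T² = 1.27247×10^8 km³/s².
Semi-major axis of the transfer orbit: a_t = (1.340×10^6 + 1.690×10^5)/2 = 7.545×10^5 km.
Transfer time t = π√(a_t³/μ) = π√((7.545×10^5)³ / 1.27247×10^8) = 1.825×10^5 s.
Converting: 1.825×10^5 s ÷ 3600 s/hour = 50.7 hours.

t = 50.7 hours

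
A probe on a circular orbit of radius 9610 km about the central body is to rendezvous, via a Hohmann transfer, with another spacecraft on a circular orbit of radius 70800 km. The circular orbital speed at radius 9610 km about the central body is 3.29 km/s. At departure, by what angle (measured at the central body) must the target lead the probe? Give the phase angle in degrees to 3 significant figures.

From the circular-orbit relation v² = μ/r at r = 9610 km: μ = v²r = (3.29)² × 9610 = 1.04020×10^5 km³/s².
Semi-major axis of the transfer orbit: a_t = (9610 + 70800)/2 = 40205 km.
The half-period of the transfer ellipse is t = π√(a_t³/μ) = 78530 s.
The target's mean motion on its circular orbit is ω₂ = √(μ/r₂³) = 1.712×10^-5 rad/s.
Angle swept by the target during transfer: ω₂·t = 1.3444 rad = 77.03°.
Arrival is 180° from departure on the ellipse, so φ = 180° − 77.03° = 103°.

φ = 103°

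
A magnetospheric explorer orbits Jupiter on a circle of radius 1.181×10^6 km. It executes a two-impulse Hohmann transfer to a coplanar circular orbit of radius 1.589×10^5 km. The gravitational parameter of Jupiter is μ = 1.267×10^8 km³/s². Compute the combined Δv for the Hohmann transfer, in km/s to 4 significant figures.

Δv = 14.57 km/s

Semi-major axis of the transfer orbit: a_t = (1.181×10^6 + 1.589×10^5)/2 = 6.6995×10^5 km.
At r₁ the circular-orbit speed is v₁ = √(μ/r₁) = 10.3577 km/s.
Transfer-orbit speed at r₁ (v² = μ(2/r − 1/a)): v_a = √[μ(2/r₁ − 1/a_t)] = 5.04434 km/s.
First burn Δv₁ = |v_a − v₁| = 5.313 km/s.
At r₂, v₂ = √(μ/r₂) = 28.2375 km/s.
Transfer-orbit speed at r₂: v_p = √[μ(2/r₂ − 1/a_t)] = 37.4913 km/s.
Second burn Δv₂ = |v₂ − v_p| = 9.254 km/s.
Δv = Δv₁ + Δv₂ = 5.313 + 9.254 = 14.57 km/s.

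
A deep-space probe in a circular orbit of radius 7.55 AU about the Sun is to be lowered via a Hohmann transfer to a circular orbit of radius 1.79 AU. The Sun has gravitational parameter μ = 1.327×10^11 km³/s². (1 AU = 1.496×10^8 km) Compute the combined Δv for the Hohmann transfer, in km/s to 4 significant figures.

In km: r₁ = 7.55 × 1.496×10^8 = 1.12948×10^9 km; r₂ = 1.79 × 1.496×10^8 = 2.67784×10^8 km.
Transfer-ellipse semi-major axis a_t = (r₁ + r₂)/2 = (1.12948×10^9 + 2.67784×10^8)/2 = 6.98632×10^8 km.
At r₁ the circular-orbit speed is v₁ = √(μ/r₁) = 10.84 km/s.
On the transfer ellipse at r₁, vis-viva gives v_a = √[μ(2/r₁ − 1/a_t)] = 6.711 km/s.
First burn Δv₁ = |v_a − v₁| = 4.129 km/s.
At r₂, v₂ = √(μ/r₂) = 22.261 km/s.
Transfer-orbit speed at r₂: v_p = √[μ(2/r₂ − 1/a_t)] = 28.305 km/s.
Second burn Δv₂ = |v₂ − v_p| = 6.044 km/s.
Δv = Δv₁ + Δv₂ = 4.129 + 6.044 = 10.17 km/s.

Δv = 10.17 km/s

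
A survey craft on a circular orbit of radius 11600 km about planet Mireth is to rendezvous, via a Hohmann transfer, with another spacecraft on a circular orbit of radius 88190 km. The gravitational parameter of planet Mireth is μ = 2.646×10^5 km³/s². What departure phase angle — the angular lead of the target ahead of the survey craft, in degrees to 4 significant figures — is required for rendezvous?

φ = 103.4°

Semi-major axis of the transfer orbit: a_t = (11600 + 88190)/2 = 49895 km.
Transfer time t = π√(a_t³/μ) = 68070 s.
The target's mean motion on its circular orbit is ω₂ = √(μ/r₂³) = 1.964×10^-5 rad/s.
Angle swept by the target during transfer: ω₂·t = 1.337 rad = 76.60°.
The survey craft traverses 180° on the transfer ellipse, so the target must lead by 180° − 76.60° = 103.4°.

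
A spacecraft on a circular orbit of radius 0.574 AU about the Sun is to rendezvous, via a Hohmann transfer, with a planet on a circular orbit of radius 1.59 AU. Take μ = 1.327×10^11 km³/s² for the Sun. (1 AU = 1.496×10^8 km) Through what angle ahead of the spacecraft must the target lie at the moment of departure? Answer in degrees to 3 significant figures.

φ = 79.0°

In km: r₁ = 0.574 × 1.496×10^8 = 8.58704×10^7 km; r₂ = 1.59 × 1.496×10^8 = 2.37864×10^8 km.
The Hohmann ellipse has a_t = (r₁ + r₂)/2 = 1.618672×10^8 km.
The half-period of the transfer ellipse is t = π√(a_t³/μ) = 1.776×10^7 s.
The target's mean motion on its circular orbit is ω₂ = √(μ/r₂³) = 9.930×10^-8 rad/s.
Angle swept by the target during transfer: ω₂·t = 1.7636 rad = 101.0°.
Arrival is 180° from departure on the ellipse, so φ = 180° − 101.0° = 79.0°.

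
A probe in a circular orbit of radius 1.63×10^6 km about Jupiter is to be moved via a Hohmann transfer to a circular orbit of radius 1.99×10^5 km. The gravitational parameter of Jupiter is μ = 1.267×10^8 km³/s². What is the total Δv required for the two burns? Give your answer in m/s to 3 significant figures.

Transfer-ellipse semi-major axis a_t = (r₁ + r₂)/2 = (1.630×10^6 + 1.990×10^5)/2 = 9.145×10^5 km.
Circular speed at r₁: v₁ = √(μ/r₁) = √(1.267×10^8/1.630×10^6) = 8.8165 km/s.
On the transfer ellipse at r₁, v² = μ(2/r − 1/a) gives v_a = √[μ(2/r₁ − 1/a_t)] = 4.1127 km/s.
First burn Δv₁ = |v_a − v₁| = 4.704 km/s.
Circular speed at r₂: v₂ = √(μ/r₂) = 25.23259 km/s.
Transfer-orbit speed at r₂: v_p = √[μ(2/r₂ − 1/a_t)] = 33.68711 km/s.
Second burn Δv₂ = |v₂ − v_p| = 8.455 km/s.
Δv = Δv₁ + Δv₂ = 4.704 + 8.455 = 13.16 km/s.

Δv = 13200 m/s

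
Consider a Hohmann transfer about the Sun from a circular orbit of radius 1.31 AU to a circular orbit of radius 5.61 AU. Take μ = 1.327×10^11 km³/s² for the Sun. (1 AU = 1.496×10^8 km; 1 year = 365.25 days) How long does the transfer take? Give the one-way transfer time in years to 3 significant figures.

t = 3.22 years

In km: r₁ = 1.31 × 1.496×10^8 = 1.95976×10^8 km; r₂ = 5.61 × 1.496×10^8 = 8.39256×10^8 km.
The Hohmann ellipse has a_t = (r₁ + r₂)/2 = 5.17616×10^8 km.
Half the transfer-orbit period gives t = π√(a_t³/μ) = 1.016×10^8 s.
Converting: 1.016×10^8 s ÷ 3.15576×10^7 s/year (365.25 × 86400) = 3.22 years.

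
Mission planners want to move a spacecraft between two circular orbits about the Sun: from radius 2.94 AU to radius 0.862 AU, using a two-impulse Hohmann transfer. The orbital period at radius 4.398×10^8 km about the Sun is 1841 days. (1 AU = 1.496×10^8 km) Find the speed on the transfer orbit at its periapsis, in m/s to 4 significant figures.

v = 39900 m/s

From Kepler's third law T² = 4π²r³/μ at r = 4.398×10^8 km, T = 1841 days = 1841 × 86400 s = 1.590624×10^8 s: μ = 4π²r³/T² = 1.32736×10^11 km³/s².
In km: r₁ = 2.94 × 1.496×10^8 = 4.39824×10^8 km; r₂ = 0.862 × 1.496×10^8 = 1.289552×10^8 km.
Transfer-ellipse semi-major axis a_t = (r₁ + r₂)/2 = (4.39824×10^8 + 1.289552×10^8)/2 = 2.843896×10^8 km.
At periapsis, r = 1.289552×10^8 km.
Vis-viva: v = √[μ(2/r − 1/a_t)] = √[1.32736×10^11 × (2/1.289552×10^8 − 1/2.843896×10^8)] = 39.90 km/s.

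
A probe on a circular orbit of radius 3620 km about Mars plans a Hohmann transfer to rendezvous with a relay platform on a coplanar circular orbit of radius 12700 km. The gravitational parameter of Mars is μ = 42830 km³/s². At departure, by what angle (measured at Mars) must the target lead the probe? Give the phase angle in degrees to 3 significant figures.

The Hohmann ellipse has a_t = (r₁ + r₂)/2 = 8160 km.
The half-period of the transfer ellipse is t = π√(a_t³/μ) = 11190 s.
The target's mean motion on its circular orbit is ω₂ = √(μ/r₂³) = 1.446×10^-4 rad/s.
Angle swept by the target during transfer: ω₂·t = 1.618 rad = 92.70°.
Arrival is 180° from departure on the ellipse, so φ = 180° − 92.70° = 87.3°.

φ = 87.3°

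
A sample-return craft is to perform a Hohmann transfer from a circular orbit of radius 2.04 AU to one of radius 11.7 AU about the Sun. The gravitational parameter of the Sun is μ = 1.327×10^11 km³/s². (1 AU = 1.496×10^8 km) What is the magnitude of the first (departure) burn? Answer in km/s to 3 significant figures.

In km: r₁ = 2.04 × 1.496×10^8 = 3.05184×10^8 km; r₂ = 11.7 × 1.496×10^8 = 1.75032×10^9 km.
Semi-major axis of the transfer orbit: a_t = (3.05184×10^8 + 1.75032×10^9)/2 = 1.027752×10^9 km.
On the circular orbit at r = 3.05184×10^8 km, v_c = √(μ/r) = 20.85 km/s.
Transfer-orbit speed at the same r (vis-viva, a = a_t): v_t = √[μ(2/r − 1/a_t)] = 27.21 km/s.
Δv₁ = |v_t − v_c| = |27.21 − 20.85| = 6.360 km/s.

Δv₁ = 6.36 km/s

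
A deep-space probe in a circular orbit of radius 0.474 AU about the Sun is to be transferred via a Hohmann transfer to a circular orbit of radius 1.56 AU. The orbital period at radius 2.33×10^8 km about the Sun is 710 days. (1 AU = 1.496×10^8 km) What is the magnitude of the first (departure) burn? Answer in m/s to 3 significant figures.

Δv₁ = 10300 m/s

From Kepler's third law T² = 4π²r³/μ at r = 2.33×10^8 km, T = 710 days = 710 × 86400 s = 6.1344×10^7 s: μ = 4π²r³/T² = 1.32704×10^11 km³/s².
In km: r₁ = 0.474 × 1.496×10^8 = 7.09104×10^7 km; r₂ = 1.56 × 1.496×10^8 = 2.33376×10^8 km.
The Hohmann ellipse has a_t = (r₁ + r₂)/2 = 1.521432×10^8 km.
On the circular orbit at r = 7.09104×10^7 km, v_c = √(μ/r) = 43.26 km/s.
Transfer-orbit speed at the same r (vis-viva, a = a_t): v_t = √[μ(2/r − 1/a_t)] = 53.58 km/s.
Δv₁ = |v_t − v_c| = |53.58 − 43.26| = 10.32 km/s.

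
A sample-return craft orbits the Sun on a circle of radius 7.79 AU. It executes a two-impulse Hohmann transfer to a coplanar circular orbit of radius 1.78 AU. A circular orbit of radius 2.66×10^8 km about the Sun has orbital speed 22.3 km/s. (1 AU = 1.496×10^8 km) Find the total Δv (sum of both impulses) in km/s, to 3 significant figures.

Δv = 10.3 km/s

From the circular-orbit relation v² = μ/r at r = 2.66×10^8 km: μ = v²r = (22.3)² × 2.66×10^8 = 1.32279×10^11 km³/s².
In km: r₁ = 7.79 × 1.496×10^8 = 1.165384×10^9 km; r₂ = 1.78 × 1.496×10^8 = 2.66288×10^8 km.
The Hohmann ellipse has a_t = (r₁ + r₂)/2 = 7.15836×10^8 km.
Circular speed at r₁: v₁ = √(μ/r₁) = √(1.32279×10^11/1.165384×10^9) = 10.654 km/s.
Transfer-orbit speed at r₁ (vis-viva equation): v_a = √[μ(2/r₁ − 1/a_t)] = 6.4980 km/s.
First burn Δv₁ = |v_a − v₁| = 4.156 km/s.
At r₂, v₂ = √(μ/r₂) = 22.29 km/s.
Transfer-orbit speed at r₂: v_p = √[μ(2/r₂ − 1/a_t)] = 28.44 km/s.
Second burn Δv₂ = |v₂ − v_p| = 6.150 km/s.
Total Δv = Δv₁ + Δv₂ = 10.31 km/s.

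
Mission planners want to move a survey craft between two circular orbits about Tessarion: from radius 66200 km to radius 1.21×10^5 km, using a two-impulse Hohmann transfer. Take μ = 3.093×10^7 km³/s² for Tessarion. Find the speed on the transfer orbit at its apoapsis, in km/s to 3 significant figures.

v = 13.4 km/s

Semi-major axis of the transfer orbit: a_t = (66200 + 1.210×10^5)/2 = 93600 km.
The apoapsis of the transfer ellipse is at r = 1.210×10^5 km.
Applying v² = μ(2/r − 1/a_t): v = 13.45 km/s.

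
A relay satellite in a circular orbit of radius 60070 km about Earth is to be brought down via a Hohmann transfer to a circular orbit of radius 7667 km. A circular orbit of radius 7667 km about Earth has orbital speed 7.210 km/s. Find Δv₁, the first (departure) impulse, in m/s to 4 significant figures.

Δv₁ = 1350 m/s

From the circular-orbit relation v² = μ/r at r = 7667 km: μ = v²r = (7.210)² × 7667 = 3.98562×10^5 km³/s².
Semi-major axis of the transfer orbit: a_t = (60070 + 7667)/2 = 33868.5 km.
On the circular orbit at r = 60070 km, v_c = √(μ/r) = 2.576 km/s.
Vis-viva on the transfer ellipse at r = 60070 km gives v_t = √[μ(2/r − 1/a_t)] = 1.226 km/s.
Δv₁ = |v_t − v_c| = |1.226 − 2.576| = 1.350 km/s.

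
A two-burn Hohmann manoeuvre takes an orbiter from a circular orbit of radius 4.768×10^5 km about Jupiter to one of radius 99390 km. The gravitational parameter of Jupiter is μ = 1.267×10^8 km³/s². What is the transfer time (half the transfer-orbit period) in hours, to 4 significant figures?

t = 11.99 hours

Semi-major axis of the transfer orbit: a_t = (4.768×10^5 + 99390)/2 = 2.88095×10^5 km.
By Kepler's third law the transfer-orbit period is T = 2π√(a_t³/μ), so t = T/2 = 43160 s.
Converting: 43160 s ÷ 3600 s/hour = 11.99 hours.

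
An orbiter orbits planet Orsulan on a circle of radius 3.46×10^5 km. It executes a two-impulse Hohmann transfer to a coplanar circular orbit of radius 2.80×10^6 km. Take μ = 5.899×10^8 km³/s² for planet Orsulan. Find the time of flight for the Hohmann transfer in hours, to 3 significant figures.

Semi-major axis of the transfer orbit: a_t = (3.460×10^5 + 2.800×10^6)/2 = 1.573×10^6 km.
Transfer time t = π√(a_t³/μ) = π√((1.573×10^6)³ / 5.899×10^8) = 2.552×10^5 s.
Converting: 2.552×10^5 s ÷ 3600 s/hour = 70.9 hours.

t = 70.9 hours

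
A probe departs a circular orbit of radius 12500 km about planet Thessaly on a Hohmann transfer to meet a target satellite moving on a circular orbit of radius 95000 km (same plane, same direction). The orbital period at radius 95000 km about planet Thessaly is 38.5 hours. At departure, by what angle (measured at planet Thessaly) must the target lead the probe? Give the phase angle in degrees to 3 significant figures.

φ = 103°

From Kepler's third law T² = 4π²r³/μ at r = 95000 km, T = 38.5 hours = 38.5 × 3600 s = 1.386×10^5 s: μ = 4π²r³/T² = 1.76199×10^6 km³/s².
Semi-major axis of the transfer orbit: a_t = (12500 + 95000)/2 = 53750 km.
The half-period of the transfer ellipse is t = π√(a_t³/μ) = 29490 s.
The target's mean motion on its circular orbit is ω₂ = √(μ/r₂³) = 4.533×10^-5 rad/s.
Angle swept by the target during transfer: ω₂·t = 1.337 rad = 76.60°.
Arrival is 180° from departure on the ellipse, so φ = 180° − 76.60° = 103°.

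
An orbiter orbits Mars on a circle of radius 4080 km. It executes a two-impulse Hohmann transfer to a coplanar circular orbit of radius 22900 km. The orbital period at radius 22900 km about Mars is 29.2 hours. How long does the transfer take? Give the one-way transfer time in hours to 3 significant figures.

t = 6.60 hours

From Kepler's third law T² = 4π²r³/μ at r = 22900 km, T = 29.2 hours = 29.2 × 3600 s = 1.0512×10^5 s: μ = 4π²r³/T² = 42903.8 km³/s².
The Hohmann ellipse has a_t = (r₁ + r₂)/2 = 13490 km.
Transfer time t = π√(a_t³/μ) = π√((13490)³ / 42903.8) = 23760 s.
Converting: 23760 s ÷ 3600 s/hour = 6.60 hours.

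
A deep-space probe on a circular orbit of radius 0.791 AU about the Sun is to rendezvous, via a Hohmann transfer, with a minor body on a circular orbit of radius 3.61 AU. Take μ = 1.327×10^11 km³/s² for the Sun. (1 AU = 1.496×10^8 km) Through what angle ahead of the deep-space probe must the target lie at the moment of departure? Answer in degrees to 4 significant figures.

In km: r₁ = 0.791 × 1.496×10^8 = 1.183336×10^8 km; r₂ = 3.61 × 1.496×10^8 = 5.40056×10^8 km.
Transfer-ellipse semi-major axis a_t = (r₁ + r₂)/2 = (1.183336×10^8 + 5.40056×10^8)/2 = 3.291948×10^8 km.
The half-period of the transfer ellipse is t = π√(a_t³/μ) = 5.151×10^7 s.
The target's mean motion on its circular orbit is ω₂ = √(μ/r₂³) = 2.903×10^-8 rad/s.
Angle swept by the target during transfer: ω₂·t = 1.495 rad = 85.66°.
Arrival is 180° from departure on the ellipse, so φ = 180° − 85.66° = 94.34°.

φ = 94.34°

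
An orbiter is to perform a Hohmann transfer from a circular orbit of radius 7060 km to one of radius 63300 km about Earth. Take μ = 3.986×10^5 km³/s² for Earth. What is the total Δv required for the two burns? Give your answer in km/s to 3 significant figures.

Transfer-ellipse semi-major axis a_t = (r₁ + r₂)/2 = (7060 + 63300)/2 = 35180 km.
At r₁ the circular-orbit speed is v₁ = √(μ/r₁) = 7.5139 km/s.
Transfer-orbit speed at r₁ (v² = μ(2/r − 1/a)): v_p = √[μ(2/r₁ − 1/a_t)] = 10.079 km/s.
First burn Δv₁ = |v_p − v₁| = 2.565 km/s.
At r₂, v₂ = √(μ/r₂) = 2.509 km/s.
Transfer-orbit speed at r₂: v_a = √[μ(2/r₂ − 1/a_t)] = 1.124 km/s.
Second burn Δv₂ = |v₂ − v_a| = 1.385 km/s.
Δv = Δv₁ + Δv₂ = 2.565 + 1.385 = 3.950 km/s.

Δv = 3.95 km/s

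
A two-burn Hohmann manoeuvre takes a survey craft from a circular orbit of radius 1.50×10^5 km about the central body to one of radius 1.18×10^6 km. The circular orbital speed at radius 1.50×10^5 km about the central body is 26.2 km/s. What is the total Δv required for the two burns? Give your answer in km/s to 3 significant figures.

From the circular-orbit relation v² = μ/r at r = 1.50×10^5 km: μ = v²r = (26.2)² × 1.50×10^5 = 1.02966×10^8 km³/s².
Transfer-ellipse semi-major axis a_t = (r₁ + r₂)/2 = (1.500×10^5 + 1.180×10^6)/2 = 6.650×10^5 km.
Circular speed at r₁: v₁ = √(μ/r₁) = √(1.02966×10^8/1.500×10^5) = 26.2000 km/s.
Transfer-orbit speed at r₁ (vis-viva equation): v_p = √[μ(2/r₁ − 1/a_t)] = 34.9005 km/s.
First burn Δv₁ = |v_p − v₁| = 8.7005 km/s.
Circular speed at r₂: v₂ = √(μ/r₂) = 9.3413 km/s.
Transfer-orbit speed at r₂: v_a = √[μ(2/r₂ − 1/a_t)] = 4.4365 km/s.
Second burn Δv₂ = |v₂ − v_a| = 4.9048 km/s.
Δv = Δv₁ + Δv₂ = 8.7005 + 4.9048 = 13.61 km/s.

Δv = 13.6 km/s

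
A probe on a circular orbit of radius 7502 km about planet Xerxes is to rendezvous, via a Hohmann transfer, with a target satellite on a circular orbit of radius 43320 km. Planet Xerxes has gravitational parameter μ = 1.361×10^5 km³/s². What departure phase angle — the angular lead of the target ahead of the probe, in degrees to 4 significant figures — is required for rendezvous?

φ = 99.13°

Semi-major axis of the transfer orbit: a_t = (7502 + 43320)/2 = 25411 km.
The half-period of the transfer ellipse is t = π√(a_t³/μ) = 34495 s.
Target angular speed ω₂ = √(μ/r₂³) = 4.0916×10^-5 rad/s.
Angle swept by the target during transfer: ω₂·t = 1.4114 rad = 80.87°.
The probe traverses 180° on the transfer ellipse, so the target must lead by 180° − 80.87° = 99.13°.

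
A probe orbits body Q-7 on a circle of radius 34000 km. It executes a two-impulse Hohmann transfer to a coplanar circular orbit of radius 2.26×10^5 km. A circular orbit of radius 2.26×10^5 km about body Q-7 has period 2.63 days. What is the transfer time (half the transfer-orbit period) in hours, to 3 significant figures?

t = 13.8 hours

From Kepler's third law T² = 4π²r³/μ at r = 2.26×10^5 km, T = 2.63 days = 2.63 × 86400 s = 2.27232×10^5 s: μ = 4π²r³/T² = 8.82564×10^6 km³/s².
Transfer-ellipse semi-major axis a_t = (r₁ + r₂)/2 = (34000 + 2.260×10^5)/2 = 1.300×10^5 km.
By Kepler's third law the transfer-orbit period is T = 2π√(a_t³/μ), so t = T/2 = 49570 s.
Converting: 49570 s ÷ 3600 s/hour = 13.8 hours.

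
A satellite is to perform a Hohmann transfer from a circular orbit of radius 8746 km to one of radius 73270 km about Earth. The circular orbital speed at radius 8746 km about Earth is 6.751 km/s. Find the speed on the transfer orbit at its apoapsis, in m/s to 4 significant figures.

v = 1077 m/s

From the circular-orbit relation v² = μ/r at r = 8746 km: μ = v²r = (6.751)² × 8746 = 3.98608×10^5 km³/s².
Semi-major axis of the transfer orbit: a_t = (8746 + 73270)/2 = 41008 km.
The apoapsis of the transfer ellipse is at r = 73270 km.
Vis-viva: v = √[μ(2/r − 1/a_t)] = √[3.98608×10^5 × (2/73270 − 1/41008)] = 1.077 km/s.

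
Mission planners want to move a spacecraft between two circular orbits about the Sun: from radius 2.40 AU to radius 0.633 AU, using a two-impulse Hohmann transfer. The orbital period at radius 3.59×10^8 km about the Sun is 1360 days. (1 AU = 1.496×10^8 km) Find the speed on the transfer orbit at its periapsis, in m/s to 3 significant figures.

v = 47000 m/s

From Kepler's third law T² = 4π²r³/μ at r = 3.59×10^8 km, T = 1360 days = 1360 × 86400 s = 1.17504×10^8 s: μ = 4π²r³/T² = 1.32293×10^11 km³/s².
In km: r₁ = 2.40 × 1.496×10^8 = 3.5904×10^8 km; r₂ = 0.633 × 1.496×10^8 = 9.46968×10^7 km.
The Hohmann ellipse has a_t = (r₁ + r₂)/2 = 2.268684×10^8 km.
At periapsis, r = 9.46968×10^7 km.
From the vis-viva equation, v = √[μ(2/r − 1/a_t)] = 47.02 km/s.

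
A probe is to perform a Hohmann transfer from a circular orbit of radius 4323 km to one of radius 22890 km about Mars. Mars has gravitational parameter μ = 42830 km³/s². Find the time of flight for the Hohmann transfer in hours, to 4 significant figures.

t = 6.693 hours

Semi-major axis of the transfer orbit: a_t = (4323 + 22890)/2 = 13606.5 km.
Half the transfer-orbit period gives t = π√(a_t³/μ) = 24093.3 s.
Converting: 24093.3 s ÷ 3600 s/hour = 6.693 hours.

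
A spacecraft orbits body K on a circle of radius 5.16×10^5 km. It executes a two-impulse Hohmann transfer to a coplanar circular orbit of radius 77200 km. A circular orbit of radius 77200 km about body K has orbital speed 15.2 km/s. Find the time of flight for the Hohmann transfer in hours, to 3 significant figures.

From the circular-orbit relation v² = μ/r at r = 77200 km: μ = v²r = (15.2)² × 77200 = 1.78363×10^7 km³/s².
Semi-major axis of the transfer orbit: a_t = (5.160×10^5 + 77200)/2 = 2.966×10^5 km.
By Kepler's third law the transfer-orbit period is T = 2π√(a_t³/μ), so t = T/2 = 1.202×10^5 s.
Converting: 1.202×10^5 s ÷ 3600 s/hour = 33.4 hours.

t = 33.4 hours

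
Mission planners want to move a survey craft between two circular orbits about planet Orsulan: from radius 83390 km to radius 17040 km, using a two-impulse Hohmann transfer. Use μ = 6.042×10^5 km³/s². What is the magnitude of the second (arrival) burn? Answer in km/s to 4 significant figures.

Δv₂ = 1.719 km/s

The Hohmann ellipse has a_t = (r₁ + r₂)/2 = 50215 km.
Circular speed at r = 17040 km: v_c = √(μ/r) = 5.955 km/s.
Vis-viva on the transfer ellipse at r = 17040 km gives v_t = √[μ(2/r − 1/a_t)] = 7.674 km/s.
Δv₂ = |v_t − v_c| = |7.674 − 5.955| = 1.719 km/s.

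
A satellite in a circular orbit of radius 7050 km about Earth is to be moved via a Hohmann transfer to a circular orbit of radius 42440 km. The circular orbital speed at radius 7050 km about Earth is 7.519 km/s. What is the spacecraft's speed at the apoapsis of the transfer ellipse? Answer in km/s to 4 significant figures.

From the circular-orbit relation v² = μ/r at r = 7050 km: μ = v²r = (7.519)² × 7050 = 3.98574×10^5 km³/s².
The Hohmann ellipse has a_t = (r₁ + r₂)/2 = 24745 km.
At apoapsis, r = 42440 km.
Vis-viva: v = √[μ(2/r − 1/a_t)] = √[3.98574×10^5 × (2/42440 − 1/24745)] = 1.636 km/s.

v = 1.636 km/s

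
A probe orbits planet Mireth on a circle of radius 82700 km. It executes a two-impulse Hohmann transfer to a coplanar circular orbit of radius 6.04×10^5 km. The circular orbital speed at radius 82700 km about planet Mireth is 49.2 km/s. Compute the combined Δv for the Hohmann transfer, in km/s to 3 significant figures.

From the circular-orbit relation v² = μ/r at r = 82700 km: μ = v²r = (49.2)² × 82700 = 2.00187×10^8 km³/s².
Semi-major axis of the transfer orbit: a_t = (82700 + 6.040×10^5)/2 = 3.4335×10^5 km.
Circular speed at r₁: v₁ = √(μ/r₁) = √(2.00187×10^8/82700) = 49.20 km/s.
On the transfer ellipse at r₁, vis-viva equation gives v_p = √[μ(2/r₁ − 1/a_t)] = 65.26 km/s.
First burn Δv₁ = |v_p − v₁| = 16.06 km/s.
At r₂, v₂ = √(μ/r₂) = 18.2054 km/s.
Transfer-orbit speed at r₂: v_a = √[μ(2/r₂ − 1/a_t)] = 8.93477 km/s.
Second burn Δv₂ = |v₂ − v_a| = 9.271 km/s.
Total Δv = Δv₁ + Δv₂ = 25.33 km/s.

Δv = 25.3 km/s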